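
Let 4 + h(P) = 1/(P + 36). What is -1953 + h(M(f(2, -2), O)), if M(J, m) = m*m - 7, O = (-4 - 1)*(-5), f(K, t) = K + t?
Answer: -1279877/654 ≈ -1957.0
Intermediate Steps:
O = 25 (O = -5*(-5) = 25)
M(J, m) = -7 + m² (M(J, m) = m² - 7 = -7 + m²)
h(P) = -4 + 1/(36 + P) (h(P) = -4 + 1/(P + 36) = -4 + 1/(36 + P))
-1953 + h(M(f(2, -2), O)) = -1953 + (-143 - 4*(-7 + 25²))/(36 + (-7 + 25²)) = -1953 + (-143 - 4*(-7 + 625))/(36 + (-7 + 625)) = -1953 + (-143 - 4*618)/(36 + 618) = -1953 + (-143 - 2472)/654 = -1953 + (1/654)*(-2615) = -1953 - 2615/654 = -1279877/654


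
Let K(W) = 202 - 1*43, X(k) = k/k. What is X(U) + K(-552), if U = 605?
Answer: 160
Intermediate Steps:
X(k) = 1
K(W) = 159 (K(W) = 202 - 43 = 159)
X(U) + K(-552) = 1 + 159 = 160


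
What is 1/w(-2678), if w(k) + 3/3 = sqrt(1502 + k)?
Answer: -I/(I + 14*sqrt(6)) ≈ -0.00084962 - 0.029136*I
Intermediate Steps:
w(k) = -1 + sqrt(1502 + k)
1/w(-2678) = 1/(-1 + sqrt(1502 - 2678)) = 1/(-1 + sqrt(-1176)) = 1/(-1 + 14*I*sqrt(6))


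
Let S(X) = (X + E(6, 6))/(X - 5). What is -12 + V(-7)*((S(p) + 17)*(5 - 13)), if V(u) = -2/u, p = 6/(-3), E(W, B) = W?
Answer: -2428/49 ≈ -49.551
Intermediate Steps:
p = -2 (p = 6*(-⅓) = -2)
S(X) = (6 + X)/(-5 + X) (S(X) = (X + 6)/(X - 5) = (6 + X)/(-5 + X))
-12 + V(-7)*((S(p) + 17)*(5 - 13)) = -12 + (-2/(-7))*(((6 - 2)/(-5 - 2) + 17)*(5 - 13)) = -12 + (-2*(-⅐))*((4/(-7) + 17)*(-8)) = -12 + 2*((-⅐*4 + 17)*(-8))/7 = -12 + 2*((-4/7 + 17)*(-8))/7 = -12 + 2*((115/7)*(-8))/7 = -12 + (2/7)*(-920/7) = -12 - 1840/49 = -2428/49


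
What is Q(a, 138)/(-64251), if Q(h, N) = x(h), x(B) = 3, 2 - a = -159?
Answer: -1/21417 ≈ -4.6692e-5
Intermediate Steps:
a = 161 (a = 2 - 1*(-159) = 2 + 159 = 161)
Q(h, N) = 3
Q(a, 138)/(-64251) = 3/(-64251) = 3*(-1/64251) = -1/21417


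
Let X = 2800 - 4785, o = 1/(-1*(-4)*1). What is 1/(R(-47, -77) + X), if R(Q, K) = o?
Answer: -4/7939 ≈ -0.00050384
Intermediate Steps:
o = ¼ (o = 1/(4*1) = 1/4 = ¼ ≈ 0.25000)
R(Q, K) = ¼
X = -1985
1/(R(-47, -77) + X) = 1/(¼ - 1985) = 1/(-7939/4) = -4/7939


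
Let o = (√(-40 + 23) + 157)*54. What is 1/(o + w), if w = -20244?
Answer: -1961/23081388 - 3*I*√17/7693796 ≈ -8.496e-5 - 1.6077e-6*I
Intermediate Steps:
o = 8478 + 54*I*√17 (o = (√(-17) + 157)*54 = (I*√17 + 157)*54 = (157 + I*√17)*54 = 8478 + 54*I*√17 ≈ 8478.0 + 222.65*I)
1/(o + w) = 1/((8478 + 54*I*√17) - 20244) = 1/(-11766 + 54*I*√17)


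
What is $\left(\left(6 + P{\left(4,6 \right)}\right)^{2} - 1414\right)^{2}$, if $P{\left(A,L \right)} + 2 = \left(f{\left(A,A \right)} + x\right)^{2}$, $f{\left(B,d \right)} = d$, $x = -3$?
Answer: $1929321$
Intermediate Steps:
$P{\left(A,L \right)} = -2 + \left(-3 + A\right)^{2}$ ($P{\left(A,L \right)} = -2 + \left(A - 3\right)^{2} = -2 + \left(-3 + A\right)^{2}$)
$\left(\left(6 + P{\left(4,6 \right)}\right)^{2} - 1414\right)^{2} = \left(\left(6 - \left(2 - \left(-3 + 4\right)^{2}\right)\right)^{2} - 1414\right)^{2} = \left(\left(6 - \left(2 - 1^{2}\right)\right)^{2} - 1414\right)^{2} = \left(\left(6 + \left(-2 + 1\right)\right)^{2} - 1414\right)^{2} = \left(\left(6 - 1\right)^{2} - 1414\right)^{2} = \left(5^{2} - 1414\right)^{2} = \left(25 - 1414\right)^{2} = \left(-1389\right)^{2} = 1929321$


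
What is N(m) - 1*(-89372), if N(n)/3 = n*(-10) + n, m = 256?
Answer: 82460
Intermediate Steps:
N(n) = -27*n (N(n) = 3*(n*(-10) + n) = 3*(-10*n + n) = 3*(-9*n) = -27*n)
N(m) - 1*(-89372) = -27*256 - 1*(-89372) = -6912 + 89372 = 82460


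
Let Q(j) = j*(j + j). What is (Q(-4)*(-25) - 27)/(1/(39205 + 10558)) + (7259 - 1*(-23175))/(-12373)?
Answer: -509198484807/12373 ≈ -4.1154e+7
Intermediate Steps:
Q(j) = 2*j**2 (Q(j) = j*(2*j) = 2*j**2)
(Q(-4)*(-25) - 27)/(1/(39205 + 10558)) + (7259 - 1*(-23175))/(-12373) = ((2*(-4)**2)*(-25) - 27)/(1/(39205 + 10558)) + (7259 - 1*(-23175))/(-12373) = ((2*16)*(-25) - 27)/(1/49763) + (7259 + 23175)*(-1/12373) = (32*(-25) - 27)/(1/49763) + 30434*(-1/12373) = (-800 - 27)*49763 - 30434/12373 = -827*49763 - 30434/12373 = -41154001 - 30434/12373 = -509198484807/12373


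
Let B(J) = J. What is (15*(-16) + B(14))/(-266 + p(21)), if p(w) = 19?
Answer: 226/247 ≈ 0.91498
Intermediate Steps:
(15*(-16) + B(14))/(-266 + p(21)) = (15*(-16) + 14)/(-266 + 19) = (-240 + 14)/(-247) = -226*(-1/247) = 226/247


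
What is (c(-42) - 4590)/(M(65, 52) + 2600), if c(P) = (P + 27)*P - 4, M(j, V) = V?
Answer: -991/663 ≈ -1.4947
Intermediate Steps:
c(P) = -4 + P*(27 + P) (c(P) = (27 + P)*P - 4 = P*(27 + P) - 4 = -4 + P*(27 + P))
(c(-42) - 4590)/(M(65, 52) + 2600) = ((-4 + (-42)**2 + 27*(-42)) - 4590)/(52 + 2600) = ((-4 + 1764 - 1134) - 4590)/2652 = (626 - 4590)*(1/2652) = -3964*1/2652 = -991/663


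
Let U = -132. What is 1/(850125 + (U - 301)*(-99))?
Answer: 1/892992 ≈ 1.1198e-6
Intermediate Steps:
1/(850125 + (U - 301)*(-99)) = 1/(850125 + (-132 - 301)*(-99)) = 1/(850125 - 433*(-99)) = 1/(850125 + 42867) = 1/892992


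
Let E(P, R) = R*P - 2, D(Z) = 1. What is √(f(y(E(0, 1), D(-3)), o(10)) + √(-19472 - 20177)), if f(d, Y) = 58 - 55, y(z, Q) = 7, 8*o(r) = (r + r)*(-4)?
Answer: √(3 + I*√39649) ≈ 10.053 + 9.9031*I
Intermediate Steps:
o(r) = -r (o(r) = ((r + r)*(-4))/8 = ((2*r)*(-4))/8 = (-8*r)/8 = -r)
E(P, R) = -2 + P*R (E(P, R) = P*R - 2 = -2 + P*R)
f(d, Y) = 3
√(f(y(E(0, 1), D(-3)), o(10)) + √(-19472 - 20177)) = √(3 + √(-19472 - 20177)) = √(3 + √(-39649)) = √(3 + I*√39649)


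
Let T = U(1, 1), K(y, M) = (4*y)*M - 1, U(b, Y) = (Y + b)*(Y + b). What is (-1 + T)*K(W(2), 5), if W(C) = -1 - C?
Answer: -183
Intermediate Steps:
U(b, Y) = (Y + b)²
K(y, M) = -1 + 4*M*y (K(y, M) = 4*M*y - 1 = -1 + 4*M*y)
T = 4 (T = (1 + 1)² = 2² = 4)
(-1 + T)*K(W(2), 5) = (-1 + 4)*(-1 + 4*5*(-1 - 1*2)) = 3*(-1 + 4*5*(-1 - 2)) = 3*(-1 + 4*5*(-3)) = 3*(-1 - 60) = 3*(-61) = -183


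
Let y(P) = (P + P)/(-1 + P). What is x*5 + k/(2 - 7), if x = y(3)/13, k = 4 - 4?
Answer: 15/13 ≈ 1.1538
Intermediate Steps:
k = 0
y(P) = 2*P/(-1 + P) (y(P) = (2*P)/(-1 + P) = 2*P/(-1 + P))
x = 3/13 (x = (2*3/(-1 + 3))/13 = (2*3/2)*(1/13) = (2*3*(1/2))*(1/13) = 3*(1/13) = 3/13 ≈ 0.23077)
x*5 + k/(2 - 7) = (3/13)*5 + 0/(2 - 7) = 15/13 + 0/(-5) = 15/13 + 0*(-1/5) = 15/13 + 0 = 15/13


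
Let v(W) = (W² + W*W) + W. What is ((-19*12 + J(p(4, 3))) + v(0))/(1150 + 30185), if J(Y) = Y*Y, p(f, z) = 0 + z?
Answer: -73/10445 ≈ -0.0069890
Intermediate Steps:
p(f, z) = z
J(Y) = Y²
v(W) = W + 2*W² (v(W) = (W² + W²) + W = 2*W² + W = W + 2*W²)
((-19*12 + J(p(4, 3))) + v(0))/(1150 + 30185) = ((-19*12 + 3²) + 0*(1 + 2*0))/(1150 + 30185) = ((-228 + 9) + 0*(1 + 0))/31335 = (-219 + 0*1)*(1/31335) = (-219 + 0)*(1/31335) = -219*1/31335 = -73/10445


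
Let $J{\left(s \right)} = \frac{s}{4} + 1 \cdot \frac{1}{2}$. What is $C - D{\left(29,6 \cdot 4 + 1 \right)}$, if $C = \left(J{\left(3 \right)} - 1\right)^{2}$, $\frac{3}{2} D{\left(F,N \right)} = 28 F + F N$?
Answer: $- \frac{49181}{48} \approx -1024.6$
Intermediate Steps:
$J{\left(s \right)} = \frac{1}{2} + \frac{s}{4}$ ($J{\left(s \right)} = s \frac{1}{4} + 1 \cdot \frac{1}{2} = \frac{s}{4} + \frac{1}{2} = \frac{1}{2} + \frac{s}{4}$)
$D{\left(F,N \right)} = \frac{56 F}{3} + \frac{2 F N}{3}$ ($D{\left(F,N \right)} = \frac{2 \left(28 F + F N\right)}{3} = \frac{56 F}{3} + \frac{2 F N}{3}$)
$C = \frac{1}{16}$ ($C = \left(\left(\frac{1}{2} + \frac{1}{4} \cdot 3\right) - 1\right)^{2} = \left(\left(\frac{1}{2} + \frac{3}{4}\right) - 1\right)^{2} = \left(\frac{5}{4} - 1\right)^{2} = \left(\frac{1}{4}\right)^{2} = \frac{1}{16} \approx 0.0625$)
$C - D{\left(29,6 \cdot 4 + 1 \right)} = \frac{1}{16} - \frac{2}{3} \cdot 29 \left(28 + \left(6 \cdot 4 + 1\right)\right) = \frac{1}{16} - \frac{2}{3} \cdot 29 \left(28 + \left(24 + 1\right)\right) = \frac{1}{16} - \frac{2}{3} \cdot 29 \left(28 + 25\right) = \frac{1}{16} - \frac{2}{3} \cdot 29 \cdot 53 = \frac{1}{16} - \frac{3074}{3} = - \frac{49181}{48}$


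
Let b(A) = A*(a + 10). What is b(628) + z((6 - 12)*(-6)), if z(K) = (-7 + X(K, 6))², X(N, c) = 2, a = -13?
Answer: -1859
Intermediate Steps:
b(A) = -3*A (b(A) = A*(-13 + 10) = A*(-3) = -3*A)
z(K) = 25 (z(K) = (-7 + 2)² = (-5)² = 25)
b(628) + z((6 - 12)*(-6)) = -3*628 + 25 = -1884 + 25 = -1859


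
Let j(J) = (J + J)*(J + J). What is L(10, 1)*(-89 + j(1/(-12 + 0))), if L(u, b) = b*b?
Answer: -3203/36 ≈ -88.972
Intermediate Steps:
L(u, b) = b**2
j(J) = 4*J**2 (j(J) = (2*J)*(2*J) = 4*J**2)
L(10, 1)*(-89 + j(1/(-12 + 0))) = 1**2*(-89 + 4*(1/(-12 + 0))**2) = 1*(-89 + 4*(1/(-12))**2) = 1*(-89 + 4*(-1/12)**2) = 1*(-89 + 4*(1/144)) = 1*(-89 + 1/36) = 1*(-3203/36) = -3203/36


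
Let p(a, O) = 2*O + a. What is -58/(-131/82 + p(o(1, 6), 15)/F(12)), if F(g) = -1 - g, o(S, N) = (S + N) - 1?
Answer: 61828/4655 ≈ 13.282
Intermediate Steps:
o(S, N) = -1 + N + S (o(S, N) = (N + S) - 1 = -1 + N + S)
p(a, O) = a + 2*O
-58/(-131/82 + p(o(1, 6), 15)/F(12)) = -58/(-131/82 + ((-1 + 6 + 1) + 2*15)/(-1 - 1*12)) = -58/(-131*1/82 + (6 + 30)/(-1 - 12)) = -58/(-131/82 + 36/(-13)) = -58/(-131/82 + 36*(-1/13)) = -58/(-131/82 - 36/13) = -58/(-4655/1066) = -58*(-1066/4655) = 61828/4655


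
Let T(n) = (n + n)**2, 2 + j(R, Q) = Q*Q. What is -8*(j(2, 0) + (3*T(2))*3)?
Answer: -1136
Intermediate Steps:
j(R, Q) = -2 + Q**2 (j(R, Q) = -2 + Q*Q = -2 + Q**2)
T(n) = 4*n**2 (T(n) = (2*n)**2 = 4*n**2)
-8*(j(2, 0) + (3*T(2))*3) = -8*((-2 + 0**2) + (3*(4*2**2))*3) = -8*((-2 + 0) + (3*(4*4))*3) = -8*(-2 + (3*16)*3) = -8*(-2 + 48*3) = -8*(-2 + 144) = -8*142 = -1136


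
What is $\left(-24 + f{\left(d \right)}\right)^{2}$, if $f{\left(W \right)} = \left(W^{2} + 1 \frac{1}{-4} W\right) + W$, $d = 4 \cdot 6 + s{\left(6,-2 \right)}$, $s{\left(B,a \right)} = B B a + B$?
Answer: $\frac{11675889}{4} \approx 2.919 \cdot 10^{6}$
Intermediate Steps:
$s{\left(B,a \right)} = B + a B^{2}$ ($s{\left(B,a \right)} = B^{2} a + B = a B^{2} + B = B + a B^{2}$)
$d = -42$ ($d = 4 \cdot 6 + 6 \left(1 + 6 \left(-2\right)\right) = 24 + 6 \left(1 - 12\right) = 24 + 6 \left(-11\right) = 24 - 66 = -42$)
$f{\left(W \right)} = W^{2} + \frac{3 W}{4}$ ($f{\left(W \right)} = \left(W^{2} + 1 \left(- \frac{1}{4}\right) W\right) + W = \left(W^{2} - \frac{W}{4}\right) + W = W^{2} + \frac{3 W}{4}$)
$\left(-24 + f{\left(d \right)}\right)^{2} = \left(-24 + \frac{1}{4} \left(-42\right) \left(3 + 4 \left(-42\right)\right)\right)^{2} = \left(-24 + \frac{1}{4} \left(-42\right) \left(3 - 168\right)\right)^{2} = \left(-24 + \frac{1}{4} \left(-42\right) \left(-165\right)\right)^{2} = \left(-24 + \frac{3465}{2}\right)^{2} = \left(\frac{3417}{2}\right)^{2} = \frac{11675889}{4}$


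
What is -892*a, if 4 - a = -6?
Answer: -8920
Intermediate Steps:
a = 10 (a = 4 - 1*(-6) = 4 + 6 = 10)
-892*a = -892*10 = -8920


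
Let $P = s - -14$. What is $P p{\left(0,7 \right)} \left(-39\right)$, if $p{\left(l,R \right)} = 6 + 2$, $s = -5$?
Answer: $-2808$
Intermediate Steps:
$p{\left(l,R \right)} = 8$
$P = 9$ ($P = -5 - -14 = -5 + 14 = 9$)
$P p{\left(0,7 \right)} \left(-39\right) = 9 \cdot 8 \left(-39\right) = 72 \left(-39\right) = -2808$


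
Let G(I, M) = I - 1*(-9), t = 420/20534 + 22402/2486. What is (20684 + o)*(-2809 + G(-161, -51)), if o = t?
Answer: -781946826579261/12761881 ≈ -6.1272e+7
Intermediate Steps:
t = 115261697/12761881 (t = 420*(1/20534) + 22402*(1/2486) = 210/10267 + 11201/1243 = 115261697/12761881 ≈ 9.0317)
G(I, M) = 9 + I (G(I, M) = I + 9 = 9 + I)
o = 115261697/12761881 ≈ 9.0317
(20684 + o)*(-2809 + G(-161, -51)) = (20684 + 115261697/12761881)*(-2809 + (9 - 161)) = 264082008301*(-2809 - 152)/12761881 = (264082008301/12761881)*(-2961) = -781946826579261/12761881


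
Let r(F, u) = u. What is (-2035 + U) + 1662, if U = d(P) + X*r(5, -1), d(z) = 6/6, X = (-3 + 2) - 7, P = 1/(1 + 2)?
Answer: -364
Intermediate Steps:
P = ⅓ (P = 1/3 = ⅓ ≈ 0.33333)
X = -8 (X = -1 - 7 = -8)
d(z) = 1 (d(z) = 6*(⅙) = 1)
U = 9 (U = 1 - 8*(-1) = 1 + 8 = 9)
(-2035 + U) + 1662 = (-2035 + 9) + 1662 = -2026 + 1662 = -364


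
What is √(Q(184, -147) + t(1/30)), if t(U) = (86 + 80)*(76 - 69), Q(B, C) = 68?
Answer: √1230 ≈ 35.071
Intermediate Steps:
t(U) = 1162 (t(U) = 166*7 = 1162)
√(Q(184, -147) + t(1/30)) = √(68 + 1162) = √1230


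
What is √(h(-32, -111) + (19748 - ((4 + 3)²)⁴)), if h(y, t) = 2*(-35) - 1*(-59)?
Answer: 2*I*√1436266 ≈ 2396.9*I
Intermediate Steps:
h(y, t) = -11 (h(y, t) = -70 + 59 = -11)
√(h(-32, -111) + (19748 - ((4 + 3)²)⁴)) = √(-11 + (19748 - ((4 + 3)²)⁴)) = √(-11 + (19748 - (7²)⁴)) = √(-11 + (19748 - 1*49⁴)) = √(-11 + (19748 - 1*5764801)) = √(-11 + (19748 - 5764801)) = √(-11 - 5745053) = √(-5745064) = 2*I*√1436266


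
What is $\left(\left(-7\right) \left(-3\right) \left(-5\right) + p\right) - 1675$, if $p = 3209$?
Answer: $1429$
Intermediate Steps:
$\left(\left(-7\right) \left(-3\right) \left(-5\right) + p\right) - 1675 = \left(\left(-7\right) \left(-3\right) \left(-5\right) + 3209\right) - 1675 = \left(21 \left(-5\right) + 3209\right) - 1675 = \left(-105 + 3209\right) - 1675 = 3104 - 1675 = 1429$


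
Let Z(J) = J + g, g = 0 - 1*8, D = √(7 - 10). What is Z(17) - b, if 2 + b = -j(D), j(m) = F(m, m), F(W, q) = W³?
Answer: 11 - 3*I*√3 ≈ 11.0 - 5.1962*I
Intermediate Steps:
D = I*√3 (D = √(-3) = I*√3 ≈ 1.732*I)
g = -8 (g = 0 - 8 = -8)
j(m) = m³
b = -2 + 3*I*√3 (b = -2 - (I*√3)³ = -2 - (-3)*I*√3 = -2 + 3*I*√3 ≈ -2.0 + 5.1962*I)
Z(J) = -8 + J (Z(J) = J - 8 = -8 + J)
Z(17) - b = (-8 + 17) - (-2 + 3*I*√3) = 9 + (2 - 3*I*√3) = 11 - 3*I*√3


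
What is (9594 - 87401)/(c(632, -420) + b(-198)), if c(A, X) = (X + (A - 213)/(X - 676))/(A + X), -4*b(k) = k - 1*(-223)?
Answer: 18078612064/1912939 ≈ 9450.7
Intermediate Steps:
b(k) = -223/4 - k/4 (b(k) = -(k - 1*(-223))/4 = -(k + 223)/4 = -(223 + k)/4 = -223/4 - k/4)
c(A, X) = (X + (-213 + A)/(-676 + X))/(A + X)
(9594 - 87401)/(c(632, -420) + b(-198)) = (9594 - 87401)/((-213 + 632 + (-420)² - 676*(-420))/((-420)² - 676*632 - 676*(-420) + 632*(-420)) + (-223/4 - ¼*(-198))) = -77807/((-213 + 632 + 176400 + 283920)/(176400 - 427232 + 283920 - 265440) + (-223/4 + 99/2)) = -77807/(460739/(-232352) - 25/4) = -77807/(-1/232352*460739 - 25/4) = -77807/(-460739/232352 - 25/4) = -77807/(-1912939/232352) = -77807*(-232352/1912939) = 18078612064/1912939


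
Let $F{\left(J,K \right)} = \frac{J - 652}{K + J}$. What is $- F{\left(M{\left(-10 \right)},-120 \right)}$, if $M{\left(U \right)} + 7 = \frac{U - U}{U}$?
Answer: $- \frac{659}{127} \approx -5.189$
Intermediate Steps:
$M{\left(U \right)} = -7$ ($M{\left(U \right)} = -7 + \frac{U - U}{U} = -7 + \frac{0}{U} = -7 + 0 = -7$)
$F{\left(J,K \right)} = \frac{-652 + J}{J + K}$
$- F{\left(M{\left(-10 \right)},-120 \right)} = - \frac{-652 - 7}{-7 - 120} = - \frac{-659}{-127} = - \frac{\left(-1\right) \left(-659\right)}{127} = \left(-1\right) \frac{659}{127} = - \frac{659}{127}$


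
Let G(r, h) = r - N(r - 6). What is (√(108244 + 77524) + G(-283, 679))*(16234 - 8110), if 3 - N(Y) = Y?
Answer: -4671300 + 16248*√46442 ≈ -1.1698e+6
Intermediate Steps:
N(Y) = 3 - Y
G(r, h) = -9 + 2*r (G(r, h) = r - (3 - (r - 6)) = r - (3 - (-6 + r)) = r - (3 + (6 - r)) = r - (9 - r) = r + (-9 + r) = -9 + 2*r)
(√(108244 + 77524) + G(-283, 679))*(16234 - 8110) = (√(108244 + 77524) + (-9 + 2*(-283)))*(16234 - 8110) = (√185768 + (-9 - 566))*8124 = (2*√46442 - 575)*8124 = (-575 + 2*√46442)*8124 = -4671300 + 16248*√46442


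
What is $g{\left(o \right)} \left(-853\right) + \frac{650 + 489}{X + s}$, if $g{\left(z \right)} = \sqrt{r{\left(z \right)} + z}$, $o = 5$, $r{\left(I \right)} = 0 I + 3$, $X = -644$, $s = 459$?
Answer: $- \frac{1139}{185} - 1706 \sqrt{2} \approx -2418.8$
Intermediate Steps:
$r{\left(I \right)} = 3$ ($r{\left(I \right)} = 0 + 3 = 3$)
$g{\left(z \right)} = \sqrt{3 + z}$
$g{\left(o \right)} \left(-853\right) + \frac{650 + 489}{X + s} = \sqrt{3 + 5} \left(-853\right) + \frac{650 + 489}{-644 + 459} = \sqrt{8} \left(-853\right) + \frac{1139}{-185} = 2 \sqrt{2} \left(-853\right) + 1139 \left(- \frac{1}{185}\right) = - 1706 \sqrt{2} - \frac{1139}{185} = - \frac{1139}{185} - 1706 \sqrt{2}$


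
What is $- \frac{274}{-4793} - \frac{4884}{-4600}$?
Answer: $\frac{6167353}{5511950} \approx 1.1189$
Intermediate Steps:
$- \frac{274}{-4793} - \frac{4884}{-4600} = \left(-274\right) \left(- \frac{1}{4793}\right) - - \frac{1221}{1150} = \frac{274}{4793} + \frac{1221}{1150} = \frac{6167353}{5511950}$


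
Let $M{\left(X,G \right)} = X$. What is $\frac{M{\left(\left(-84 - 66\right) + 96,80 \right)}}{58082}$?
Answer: $- \frac{27}{29041} \approx -0.00092972$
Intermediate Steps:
$\frac{M{\left(\left(-84 - 66\right) + 96,80 \right)}}{58082} = \frac{\left(-84 - 66\right) + 96}{58082} = \left(-150 + 96\right) \frac{1}{58082} = \left(-54\right) \frac{1}{58082} = - \frac{27}{29041}$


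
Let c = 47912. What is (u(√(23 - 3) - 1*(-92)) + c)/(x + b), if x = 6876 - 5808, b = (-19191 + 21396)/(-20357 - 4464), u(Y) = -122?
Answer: 395398530/8835541 ≈ 44.751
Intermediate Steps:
b = -2205/24821 (b = 2205/(-24821) = 2205*(-1/24821) = -2205/24821 ≈ -0.088836)
x = 1068
(u(√(23 - 3) - 1*(-92)) + c)/(x + b) = (-122 + 47912)/(1068 - 2205/24821) = 47790/(26506623/24821) = 47790*(24821/26506623) = 395398530/8835541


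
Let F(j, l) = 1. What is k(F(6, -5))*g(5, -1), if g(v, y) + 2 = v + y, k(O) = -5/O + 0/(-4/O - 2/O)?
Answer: -10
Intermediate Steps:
k(O) = -5/O (k(O) = -5/O + 0/((-6/O)) = -5/O + 0*(-O/6) = -5/O + 0 = -5/O)
g(v, y) = -2 + v + y (g(v, y) = -2 + (v + y) = -2 + v + y)
k(F(6, -5))*g(5, -1) = (-5/1)*(-2 + 5 - 1) = -5*1*2 = -5*2 = -10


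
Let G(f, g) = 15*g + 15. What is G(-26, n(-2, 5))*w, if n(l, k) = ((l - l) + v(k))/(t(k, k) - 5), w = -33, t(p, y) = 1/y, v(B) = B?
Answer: 165/8 ≈ 20.625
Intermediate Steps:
n(l, k) = k/(-5 + 1/k) (n(l, k) = ((l - l) + k)/(1/k - 5) = (0 + k)/(-5 + 1/k) = k/(-5 + 1/k))
G(f, g) = 15 + 15*g
G(-26, n(-2, 5))*w = (15 + 15*(-1*5**2/(-1 + 5*5)))*(-33) = (15 + 15*(-1*25/(-1 + 25)))*(-33) = (15 + 15*(-1*25/24))*(-33) = (15 + 15*(-1*25*1/24))*(-33) = (15 + 15*(-25/24))*(-33) = (15 - 125/8)*(-33) = -5/8*(-33) = 165/8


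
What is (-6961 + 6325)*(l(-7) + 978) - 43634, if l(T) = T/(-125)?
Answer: -83209702/125 ≈ -6.6568e+5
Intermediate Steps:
l(T) = -T/125 (l(T) = T*(-1/125) = -T/125)
(-6961 + 6325)*(l(-7) + 978) - 43634 = (-6961 + 6325)*(-1/125*(-7) + 978) - 43634 = -636*(7/125 + 978) - 43634 = -636*122257/125 - 43634 = -77755452/125 - 43634 = -83209702/125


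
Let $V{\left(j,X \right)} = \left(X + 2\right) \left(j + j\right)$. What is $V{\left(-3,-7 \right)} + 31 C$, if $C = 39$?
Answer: $1239$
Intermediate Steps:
$V{\left(j,X \right)} = 2 j \left(2 + X\right)$ ($V{\left(j,X \right)} = \left(2 + X\right) 2 j = 2 j \left(2 + X\right)$)
$V{\left(-3,-7 \right)} + 31 C = 2 \left(-3\right) \left(2 - 7\right) + 31 \cdot 39 = 2 \left(-3\right) \left(-5\right) + 1209 = 30 + 1209 = 1239$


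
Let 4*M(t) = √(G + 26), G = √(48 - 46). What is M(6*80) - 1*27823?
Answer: -27823 + √(26 + √2)/4 ≈ -27822.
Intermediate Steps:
G = √2 ≈ 1.4142
M(t) = √(26 + √2)/4 (M(t) = √(√2 + 26)/4 = √(26 + √2)/4)
M(6*80) - 1*27823 = √(26 + √2)/4 - 1*27823 = √(26 + √2)/4 - 27823 = -27823 + √(26 + √2)/4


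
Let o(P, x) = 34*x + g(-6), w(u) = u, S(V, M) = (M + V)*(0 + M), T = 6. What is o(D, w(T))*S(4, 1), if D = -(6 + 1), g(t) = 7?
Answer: 1055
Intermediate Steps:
S(V, M) = M*(M + V) (S(V, M) = (M + V)*M = M*(M + V))
D = -7 (D = -1*7 = -7)
o(P, x) = 7 + 34*x (o(P, x) = 34*x + 7 = 7 + 34*x)
o(D, w(T))*S(4, 1) = (7 + 34*6)*(1*(1 + 4)) = (7 + 204)*(1*5) = 211*5 = 1055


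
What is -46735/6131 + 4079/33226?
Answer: -1527808761/203708606 ≈ -7.5000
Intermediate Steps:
-46735/6131 + 4079/33226 = -1527808761/203708606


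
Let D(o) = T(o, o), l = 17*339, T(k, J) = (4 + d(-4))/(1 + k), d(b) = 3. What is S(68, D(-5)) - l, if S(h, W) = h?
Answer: -5695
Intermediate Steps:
T(k, J) = 7/(1 + k) (T(k, J) = (4 + 3)/(1 + k) = 7/(1 + k))
l = 5763
D(o) = 7/(1 + o)
S(68, D(-5)) - l = 68 - 1*5763 = 68 - 5763 = -5695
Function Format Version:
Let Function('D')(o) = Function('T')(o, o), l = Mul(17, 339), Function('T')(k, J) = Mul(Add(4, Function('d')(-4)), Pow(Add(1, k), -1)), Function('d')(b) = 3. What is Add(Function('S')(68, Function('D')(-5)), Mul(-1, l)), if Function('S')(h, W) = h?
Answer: -5695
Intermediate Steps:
Function('T')(k, J) = Mul(7, Pow(Add(1, k), -1)) (Function('T')(k, J) = Mul(Add(4, 3), Pow(Add(1, k), -1)) = Mul(7, Pow(Add(1, k), -1)))
l = 5763
Function('D')(o) = Mul(7, Pow(Add(1, o), -1))
Add(Function('S')(68, Function('D')(-5)), Mul(-1, l)) = Add(68, Mul(-1, 5763)) = Add(68, -5763) = -5695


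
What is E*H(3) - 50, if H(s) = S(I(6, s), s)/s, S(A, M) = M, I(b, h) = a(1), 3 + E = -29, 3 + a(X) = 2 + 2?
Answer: -82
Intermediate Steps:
a(X) = 1 (a(X) = -3 + (2 + 2) = -3 + 4 = 1)
E = -32 (E = -3 - 29 = -32)
I(b, h) = 1
H(s) = 1 (H(s) = s/s = 1)
E*H(3) - 50 = -32*1 - 50 = -32 - 50 = -82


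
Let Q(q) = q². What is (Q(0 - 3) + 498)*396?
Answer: 200772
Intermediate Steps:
(Q(0 - 3) + 498)*396 = ((0 - 3)² + 498)*396 = ((-3)² + 498)*396 = (9 + 498)*396 = 507*396 = 200772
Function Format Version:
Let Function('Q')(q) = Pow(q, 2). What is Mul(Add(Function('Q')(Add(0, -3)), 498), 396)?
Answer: 200772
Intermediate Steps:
Mul(Add(Function('Q')(Add(0, -3)), 498), 396) = Mul(Add(Pow(Add(0, -3), 2), 498), 396) = Mul(Add(Pow(-3, 2), 498), 396) = Mul(Add(9, 498), 396) = Mul(507, 396) = 200772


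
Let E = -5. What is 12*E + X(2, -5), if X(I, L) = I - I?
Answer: -60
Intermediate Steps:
X(I, L) = 0
12*E + X(2, -5) = 12*(-5) + 0 = -60 + 0 = -60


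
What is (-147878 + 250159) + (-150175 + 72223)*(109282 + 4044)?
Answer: -8833886071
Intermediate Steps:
(-147878 + 250159) + (-150175 + 72223)*(109282 + 4044) = 102281 - 77952*113326 = 102281 - 8833988352 = -8833886071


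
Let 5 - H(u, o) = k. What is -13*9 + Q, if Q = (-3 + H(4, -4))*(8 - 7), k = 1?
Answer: -116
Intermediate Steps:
H(u, o) = 4 (H(u, o) = 5 - 1*1 = 5 - 1 = 4)
Q = 1 (Q = (-3 + 4)*(8 - 7) = 1*1 = 1)
-13*9 + Q = -13*9 + 1 = -117 + 1 = -116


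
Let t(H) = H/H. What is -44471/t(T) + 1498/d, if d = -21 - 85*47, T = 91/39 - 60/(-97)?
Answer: -89298517/2008 ≈ -44471.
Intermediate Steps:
T = 859/291 (T = 91*(1/39) - 60*(-1/97) = 7/3 + 60/97 = 859/291 ≈ 2.9519)
t(H) = 1
d = -4016 (d = -21 - 3995 = -4016)
-44471/t(T) + 1498/d = -44471/1 + 1498/(-4016) = -44471*1 + 1498*(-1/4016) = -44471 - 749/2008 = -89298517/2008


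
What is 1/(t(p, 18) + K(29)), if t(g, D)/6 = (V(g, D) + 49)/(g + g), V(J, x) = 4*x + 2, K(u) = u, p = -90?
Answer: 10/249 ≈ 0.040161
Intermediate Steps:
V(J, x) = 2 + 4*x
t(g, D) = 3*(51 + 4*D)/g (t(g, D) = 6*(((2 + 4*D) + 49)/(g + g)) = 6*((51 + 4*D)/((2*g))) = 6*((51 + 4*D)*(1/(2*g))) = 6*((51 + 4*D)/(2*g)) = 3*(51 + 4*D)/g)
1/(t(p, 18) + K(29)) = 1/(3*(51 + 4*18)/(-90) + 29) = 1/(3*(-1/90)*(51 + 72) + 29) = 1/(3*(-1/90)*123 + 29) = 1/(-41/10 + 29) = 1/(249/10) = 10/249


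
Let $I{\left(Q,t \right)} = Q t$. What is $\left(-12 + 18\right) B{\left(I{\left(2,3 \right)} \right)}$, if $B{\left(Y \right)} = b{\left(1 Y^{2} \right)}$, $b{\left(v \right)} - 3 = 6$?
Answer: $54$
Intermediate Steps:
$b{\left(v \right)} = 9$ ($b{\left(v \right)} = 3 + 6 = 9$)
$B{\left(Y \right)} = 9$
$\left(-12 + 18\right) B{\left(I{\left(2,3 \right)} \right)} = \left(-12 + 18\right) 9 = 6 \cdot 9 = 54$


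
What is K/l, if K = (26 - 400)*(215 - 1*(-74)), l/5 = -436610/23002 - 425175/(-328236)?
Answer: 136009738373432/111276037175 ≈ 1222.3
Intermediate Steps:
l = -111276037175/1258347412 (l = 5*(-436610/23002 - 425175/(-328236)) = 5*(-436610*1/23002 - 425175*(-1/328236)) = 5*(-218305/11501 + 141725/109412) = 5*(-22255207435/1258347412) = -111276037175/1258347412 ≈ -88.430)
K = -108086 (K = -374*(215 + 74) = -374*289 = -108086)
K/l = -108086/(-111276037175/1258347412) = -108086*(-1258347412/111276037175) = 136009738373432/111276037175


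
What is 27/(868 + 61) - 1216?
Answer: -1129637/929 ≈ -1216.0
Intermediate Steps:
27/(868 + 61) - 1216 = 27/929 - 1216 = -1129637/929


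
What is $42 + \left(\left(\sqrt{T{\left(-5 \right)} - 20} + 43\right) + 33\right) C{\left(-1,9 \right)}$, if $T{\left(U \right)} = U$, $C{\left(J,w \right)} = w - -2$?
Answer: $878 + 55 i \approx 878.0 + 55.0 i$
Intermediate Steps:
$C{\left(J,w \right)} = 2 + w$ ($C{\left(J,w \right)} = w + 2 = 2 + w$)
$42 + \left(\left(\sqrt{T{\left(-5 \right)} - 20} + 43\right) + 33\right) C{\left(-1,9 \right)} = 42 + \left(\left(\sqrt{-5 - 20} + 43\right) + 33\right) \left(2 + 9\right) = 42 + \left(\left(\sqrt{-25} + 43\right) + 33\right) 11 = 42 + \left(\left(5 i + 43\right) + 33\right) 11 = 42 + \left(\left(43 + 5 i\right) + 33\right) 11 = 42 + \left(76 + 5 i\right) 11 = 42 + \left(836 + 55 i\right) = 878 + 55 i$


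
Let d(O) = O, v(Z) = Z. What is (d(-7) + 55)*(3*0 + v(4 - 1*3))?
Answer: 48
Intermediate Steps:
(d(-7) + 55)*(3*0 + v(4 - 1*3)) = (-7 + 55)*(3*0 + (4 - 1*3)) = 48*(0 + (4 - 3)) = 48*(0 + 1) = 48*1 = 48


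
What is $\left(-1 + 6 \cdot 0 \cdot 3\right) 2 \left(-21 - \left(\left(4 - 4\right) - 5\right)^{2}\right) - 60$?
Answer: $32$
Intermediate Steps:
$\left(-1 + 6 \cdot 0 \cdot 3\right) 2 \left(-21 - \left(\left(4 - 4\right) - 5\right)^{2}\right) - 60 = \left(-1 + 0 \cdot 3\right) 2 \left(-21 - \left(0 - 5\right)^{2}\right) - 60 = \left(-1 + 0\right) 2 \left(-21 - \left(-5\right)^{2}\right) - 60 = \left(-1\right) 2 \left(-21 - 25\right) - 60 = - 2 \left(-21 - 25\right) - 60 = \left(-2\right) \left(-46\right) - 60 = 92 - 60 = 32$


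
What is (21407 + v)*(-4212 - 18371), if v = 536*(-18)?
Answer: -265553497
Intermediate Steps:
v = -9648
(21407 + v)*(-4212 - 18371) = (21407 - 9648)*(-4212 - 18371) = 11759*(-22583) = -265553497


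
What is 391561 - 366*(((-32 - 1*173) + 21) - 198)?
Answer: 531373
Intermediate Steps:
391561 - 366*(((-32 - 1*173) + 21) - 198) = 391561 - 366*(((-32 - 173) + 21) - 198) = 391561 - 366*((-205 + 21) - 198) = 391561 - 366*(-184 - 198) = 391561 - 366*(-382) = 391561 - 1*(-139812) = 391561 + 139812 = 531373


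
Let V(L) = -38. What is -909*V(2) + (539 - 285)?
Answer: 34796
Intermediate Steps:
-909*V(2) + (539 - 285) = -909*(-38) + (539 - 285) = 34542 + 254 = 34796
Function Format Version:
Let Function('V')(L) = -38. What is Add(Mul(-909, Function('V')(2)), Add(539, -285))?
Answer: 34796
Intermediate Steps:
Add(Mul(-909, Function('V')(2)), Add(539, -285)) = Add(Mul(-909, -38), Add(539, -285)) = Add(34542, 254) = 34796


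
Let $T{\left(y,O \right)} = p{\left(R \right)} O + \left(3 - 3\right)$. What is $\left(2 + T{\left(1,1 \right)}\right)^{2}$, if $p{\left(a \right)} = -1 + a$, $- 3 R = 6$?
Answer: $1$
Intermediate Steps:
$R = -2$ ($R = \left(- \frac{1}{3}\right) 6 = -2$)
$T{\left(y,O \right)} = - 3 O$ ($T{\left(y,O \right)} = \left(-1 - 2\right) O + \left(3 - 3\right) = - 3 O + \left(3 - 3\right) = - 3 O + 0 = - 3 O$)
$\left(2 + T{\left(1,1 \right)}\right)^{2} = \left(2 - 3\right)^{2} = \left(-1\right)^{2} = 1$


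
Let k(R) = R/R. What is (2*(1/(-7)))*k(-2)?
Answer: -2/7 ≈ -0.28571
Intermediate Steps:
k(R) = 1
(2*(1/(-7)))*k(-2) = (2*(1/(-7)))*1 = (2*(1*(-⅐)))*1 = (2*(-⅐))*1 = -2/7*1 = -2/7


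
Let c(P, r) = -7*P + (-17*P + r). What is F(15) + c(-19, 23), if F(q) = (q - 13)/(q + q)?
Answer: 7186/15 ≈ 479.07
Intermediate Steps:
c(P, r) = r - 24*P (c(P, r) = -7*P + (r - 17*P) = r - 24*P)
F(q) = (-13 + q)/(2*q) (F(q) = (-13 + q)/((2*q)) = (-13 + q)*(1/(2*q)) = (-13 + q)/(2*q))
F(15) + c(-19, 23) = (½)*(-13 + 15)/15 + (23 - 24*(-19)) = (½)*(1/15)*2 + (23 + 456) = 1/15 + 479 = 7186/15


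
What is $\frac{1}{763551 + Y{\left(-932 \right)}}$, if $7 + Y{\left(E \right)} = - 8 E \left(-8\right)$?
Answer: $\frac{1}{703896} \approx 1.4207 \cdot 10^{-6}$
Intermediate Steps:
$Y{\left(E \right)} = -7 + 64 E$ ($Y{\left(E \right)} = -7 + - 8 E \left(-8\right) = -7 + 64 E$)
$\frac{1}{763551 + Y{\left(-932 \right)}} = \frac{1}{763551 + \left(-7 + 64 \left(-932\right)\right)} = \frac{1}{763551 - 59655} = \frac{1}{703896}$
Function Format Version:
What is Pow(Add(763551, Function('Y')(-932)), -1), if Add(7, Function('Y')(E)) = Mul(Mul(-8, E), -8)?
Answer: Rational(1, 703896) ≈ 1.4207e-6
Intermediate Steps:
Function('Y')(E) = Add(-7, Mul(64, E)) (Function('Y')(E) = Add(-7, Mul(Mul(-8, E), -8)) = Add(-7, Mul(64, E)))
Pow(Add(763551, Function('Y')(-932)), -1) = Pow(Add(763551, Add(-7, Mul(64, -932))), -1) = Pow(Add(763551, Add(-7, -59648)), -1) = Pow(Add(763551, -59655), -1) = Pow(703896, -1) = Rational(1, 703896)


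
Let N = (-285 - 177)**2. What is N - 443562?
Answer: -230118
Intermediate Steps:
N = 213444 (N = (-462)**2 = 213444)
N - 443562 = 213444 - 443562 = -230118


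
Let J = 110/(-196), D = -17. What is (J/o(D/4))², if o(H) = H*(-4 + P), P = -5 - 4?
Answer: 12100/117267241 ≈ 0.00010318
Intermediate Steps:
P = -9
o(H) = -13*H (o(H) = H*(-4 - 9) = H*(-13) = -13*H)
J = -55/98 (J = 110*(-1/196) = -55/98 ≈ -0.56122)
(J/o(D/4))² = (-55/(98*((-(-221)/4))))² = (-55/(98*((-13*(-17/4)))))² = (-55/(98*221/4))² = (-55/98*4/221)² = (-110/10829)² = 12100/117267241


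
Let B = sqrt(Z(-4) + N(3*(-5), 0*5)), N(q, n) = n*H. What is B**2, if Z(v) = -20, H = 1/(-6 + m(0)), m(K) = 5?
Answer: -20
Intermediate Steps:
H = -1 (H = 1/(-6 + 5) = 1/(-1) = -1)
N(q, n) = -n (N(q, n) = n*(-1) = -n)
B = 2*I*sqrt(5) (B = sqrt(-20 - 0*5) = sqrt(-20 - 1*0) = sqrt(-20 + 0) = sqrt(-20) = 2*I*sqrt(5) ≈ 4.4721*I)
B**2 = (2*I*sqrt(5))**2 = -20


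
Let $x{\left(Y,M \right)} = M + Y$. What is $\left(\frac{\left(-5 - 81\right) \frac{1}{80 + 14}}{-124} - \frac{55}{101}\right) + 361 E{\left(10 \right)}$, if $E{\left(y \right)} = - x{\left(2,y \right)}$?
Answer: $- \frac{2550252693}{588628} \approx -4332.5$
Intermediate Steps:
$E{\left(y \right)} = -2 - y$ ($E{\left(y \right)} = - (y + 2) = - (2 + y) = -2 - y$)
$\left(\frac{\left(-5 - 81\right) \frac{1}{80 + 14}}{-124} - \frac{55}{101}\right) + 361 E{\left(10 \right)} = \left(\frac{\left(-5 - 81\right) \frac{1}{80 + 14}}{-124} - \frac{55}{101}\right) + 361 \left(-2 - 10\right) = \left(- \frac{86}{94} \left(- \frac{1}{124}\right) - \frac{55}{101}\right) + 361 \left(-2 - 10\right) = \left(\left(-86\right) \frac{1}{94} \left(- \frac{1}{124}\right) - \frac{55}{101}\right) + 361 \left(-12\right) = \left(\left(- \frac{43}{47}\right) \left(- \frac{1}{124}\right) - \frac{55}{101}\right) - 4332 = \left(\frac{43}{5828} - \frac{55}{101}\right) - 4332 = - \frac{316197}{588628} - 4332 = - \frac{2550252693}{588628}$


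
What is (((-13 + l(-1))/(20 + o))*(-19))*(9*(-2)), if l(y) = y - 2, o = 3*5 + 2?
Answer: -5472/37 ≈ -147.89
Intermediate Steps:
o = 17 (o = 15 + 2 = 17)
l(y) = -2 + y
(((-13 + l(-1))/(20 + o))*(-19))*(9*(-2)) = (((-13 + (-2 - 1))/(20 + 17))*(-19))*(9*(-2)) = (((-13 - 3)/37)*(-19))*(-18) = (-16*1/37*(-19))*(-18) = -16/37*(-19)*(-18) = (304/37)*(-18) = -5472/37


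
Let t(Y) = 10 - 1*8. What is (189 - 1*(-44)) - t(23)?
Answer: 231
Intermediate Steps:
t(Y) = 2 (t(Y) = 10 - 8 = 2)
(189 - 1*(-44)) - t(23) = (189 - 1*(-44)) - 1*2 = (189 + 44) - 2 = 233 - 2 = 231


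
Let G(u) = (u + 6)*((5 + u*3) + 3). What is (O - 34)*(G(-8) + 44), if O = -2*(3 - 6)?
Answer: -2128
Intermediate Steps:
O = 6 (O = -2*(-3) = 6)
G(u) = (6 + u)*(8 + 3*u) (G(u) = (6 + u)*((5 + 3*u) + 3) = (6 + u)*(8 + 3*u))
(O - 34)*(G(-8) + 44) = (6 - 34)*((48 + 3*(-8)² + 26*(-8)) + 44) = -28*((48 + 3*64 - 208) + 44) = -28*((48 + 192 - 208) + 44) = -28*(32 + 44) = -28*76 = -2128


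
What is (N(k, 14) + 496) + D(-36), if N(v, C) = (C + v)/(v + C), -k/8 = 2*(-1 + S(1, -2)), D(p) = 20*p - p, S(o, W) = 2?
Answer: -187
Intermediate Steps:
D(p) = 19*p
k = -16 (k = -16*(-1 + 2) = -16 ≈ -16.000)
N(v, C) = 1 (N(v, C) = (C + v)/(C + v) = 1)
(N(k, 14) + 496) + D(-36) = (1 + 496) + 19*(-36) = 497 - 684 = -187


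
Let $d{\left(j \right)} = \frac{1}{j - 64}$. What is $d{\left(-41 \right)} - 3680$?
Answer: $- \frac{386401}{105} \approx -3680.0$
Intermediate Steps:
$d{\left(j \right)} = \frac{1}{-64 + j}$
$d{\left(-41 \right)} - 3680 = \frac{1}{-64 - 41} - 3680 = \frac{1}{-105} - 3680 = - \frac{1}{105} - 3680 = - \frac{386401}{105}$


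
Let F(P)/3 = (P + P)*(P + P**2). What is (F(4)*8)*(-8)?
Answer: -30720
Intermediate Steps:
F(P) = 6*P*(P + P**2) (F(P) = 3*((P + P)*(P + P**2)) = 3*((2*P)*(P + P**2)) = 3*(2*P*(P + P**2)) = 6*P*(P + P**2))
(F(4)*8)*(-8) = ((6*4**2*(1 + 4))*8)*(-8) = ((6*16*5)*8)*(-8) = (480*8)*(-8) = 3840*(-8) = -30720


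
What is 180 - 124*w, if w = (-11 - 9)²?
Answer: -49420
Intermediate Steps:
w = 400 (w = (-20)² = 400)
180 - 124*w = 180 - 124*400 = 180 - 49600 = -49420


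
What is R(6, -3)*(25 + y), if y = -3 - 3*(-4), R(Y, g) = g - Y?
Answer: -306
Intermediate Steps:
y = 9 (y = -3 + 12 = 9)
R(6, -3)*(25 + y) = (-3 - 1*6)*(25 + 9) = (-3 - 6)*34 = -9*34 = -306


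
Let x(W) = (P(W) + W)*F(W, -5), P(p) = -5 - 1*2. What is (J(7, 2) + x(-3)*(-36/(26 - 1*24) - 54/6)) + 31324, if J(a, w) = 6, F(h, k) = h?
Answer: 30520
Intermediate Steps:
P(p) = -7 (P(p) = -5 - 2 = -7)
x(W) = W*(-7 + W) (x(W) = (-7 + W)*W = W*(-7 + W))
(J(7, 2) + x(-3)*(-36/(26 - 1*24) - 54/6)) + 31324 = (6 + (-3*(-7 - 3))*(-36/(26 - 1*24) - 54/6)) + 31324 = (6 + (-3*(-10))*(-36/(26 - 24) - 54*⅙)) + 31324 = (6 + 30*(-36/2 - 9)) + 31324 = (6 + 30*(-36*½ - 9)) + 31324 = (6 + 30*(-18 - 9)) + 31324 = (6 + 30*(-27)) + 31324 = (6 - 810) + 31324 = -804 + 31324 = 30520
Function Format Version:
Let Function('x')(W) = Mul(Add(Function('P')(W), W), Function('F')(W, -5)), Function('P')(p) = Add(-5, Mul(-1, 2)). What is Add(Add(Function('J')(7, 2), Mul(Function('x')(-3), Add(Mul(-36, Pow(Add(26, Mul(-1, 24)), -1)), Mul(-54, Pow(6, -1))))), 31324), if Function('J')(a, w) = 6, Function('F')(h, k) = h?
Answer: 30520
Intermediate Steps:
Function('P')(p) = -7 (Function('P')(p) = Add(-5, -2) = -7)
Function('x')(W) = Mul(W, Add(-7, W)) (Function('x')(W) = Mul(Add(-7, W), W) = Mul(W, Add(-7, W)))
Add(Add(Function('J')(7, 2), Mul(Function('x')(-3), Add(Mul(-36, Pow(Add(26, Mul(-1, 24)), -1)), Mul(-54, Pow(6, -1))))), 31324) = Add(Add(6, Mul(Mul(-3, Add(-7, -3)), Add(Mul(-36, Pow(Add(26, Mul(-1, 24)), -1)), Mul(-54, Pow(6, -1))))), 31324) = Add(Add(6, Mul(Mul(-3, -10), Add(Mul(-36, Pow(Add(26, -24), -1)), Mul(-54, Rational(1, 6))))), 31324) = Add(Add(6, Mul(30, Add(Mul(-36, Pow(2, -1)), -9))), 31324) = Add(Add(6, Mul(30, Add(Mul(-36, Rational(1, 2)), -9))), 31324) = Add(Add(6, Mul(30, Add(-18, -9))), 31324) = Add(Add(6, Mul(30, -27)), 31324) = Add(Add(6, -810), 31324) = Add(-804, 31324) = 30520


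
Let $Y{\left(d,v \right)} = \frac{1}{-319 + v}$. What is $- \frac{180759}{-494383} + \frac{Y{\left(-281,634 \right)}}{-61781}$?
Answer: $\frac{3517753116002}{9621194978745} \approx 0.36563$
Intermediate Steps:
$- \frac{180759}{-494383} + \frac{Y{\left(-281,634 \right)}}{-61781} = - \frac{180759}{-494383} + \frac{1}{\left(-319 + 634\right) \left(-61781\right)} = \left(-180759\right) \left(- \frac{1}{494383}\right) + \frac{1}{315} \left(- \frac{1}{61781}\right) = \frac{180759}{494383} + \frac{1}{315} \left(- \frac{1}{61781}\right) = \frac{180759}{494383} - \frac{1}{19461015} = \frac{3517753116002}{9621194978745}$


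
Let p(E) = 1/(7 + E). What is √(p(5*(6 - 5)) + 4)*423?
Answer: 987*√3/2 ≈ 854.77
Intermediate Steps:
√(p(5*(6 - 5)) + 4)*423 = √(1/(7 + 5*(6 - 5)) + 4)*423 = √(1/(7 + 5*1) + 4)*423 = √(1/(7 + 5) + 4)*423 = √(1/12 + 4)*423 = √(49/12)*423 = (7*√3/6)*423 = 987*√3/2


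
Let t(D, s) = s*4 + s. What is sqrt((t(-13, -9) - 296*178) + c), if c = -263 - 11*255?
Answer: I*sqrt(55801) ≈ 236.22*I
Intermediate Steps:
t(D, s) = 5*s (t(D, s) = 4*s + s = 5*s)
c = -3068 (c = -263 - 2805 = -3068)
sqrt((t(-13, -9) - 296*178) + c) = sqrt((5*(-9) - 296*178) - 3068) = sqrt((-45 - 52688) - 3068) = sqrt(-52733 - 3068) = sqrt(-55801) = I*sqrt(55801)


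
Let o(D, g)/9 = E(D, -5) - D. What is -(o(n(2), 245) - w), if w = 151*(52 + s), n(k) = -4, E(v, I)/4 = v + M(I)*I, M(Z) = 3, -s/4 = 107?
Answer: -56128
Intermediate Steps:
s = -428 (s = -4*107 = -428)
E(v, I) = 4*v + 12*I (E(v, I) = 4*(v + 3*I) = 4*v + 12*I)
o(D, g) = -540 + 27*D (o(D, g) = 9*((4*D + 12*(-5)) - D) = 9*((4*D - 60) - D) = 9*((-60 + 4*D) - D) = 9*(-60 + 3*D) = -540 + 27*D)
w = -56776 (w = 151*(52 - 428) = 151*(-376) = -56776)
-(o(n(2), 245) - w) = -((-540 + 27*(-4)) - 1*(-56776)) = -((-540 - 108) + 56776) = -(-648 + 56776) = -1*56128 = -56128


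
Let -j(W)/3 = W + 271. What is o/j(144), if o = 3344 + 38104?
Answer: -13816/415 ≈ -33.292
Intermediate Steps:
o = 41448
j(W) = -813 - 3*W (j(W) = -3*(W + 271) = -3*(271 + W) = -813 - 3*W)
o/j(144) = 41448/(-813 - 3*144) = 41448/(-813 - 432) = 41448/(-1245) = 41448*(-1/1245) = -13816/415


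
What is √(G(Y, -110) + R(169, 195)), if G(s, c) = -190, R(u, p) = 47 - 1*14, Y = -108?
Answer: I*√157 ≈ 12.53*I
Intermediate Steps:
R(u, p) = 33 (R(u, p) = 47 - 14 = 33)
√(G(Y, -110) + R(169, 195)) = √(-190 + 33) = √(-157) = I*√157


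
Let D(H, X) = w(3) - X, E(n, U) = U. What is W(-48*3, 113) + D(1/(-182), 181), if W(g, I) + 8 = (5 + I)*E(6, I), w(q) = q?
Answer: 13148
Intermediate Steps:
W(g, I) = -8 + I*(5 + I) (W(g, I) = -8 + (5 + I)*I = -8 + I*(5 + I))
D(H, X) = 3 - X
W(-48*3, 113) + D(1/(-182), 181) = (-8 + 113² + 5*113) + (3 - 1*181) = (-8 + 12769 + 565) + (3 - 181) = 13326 - 178 = 13148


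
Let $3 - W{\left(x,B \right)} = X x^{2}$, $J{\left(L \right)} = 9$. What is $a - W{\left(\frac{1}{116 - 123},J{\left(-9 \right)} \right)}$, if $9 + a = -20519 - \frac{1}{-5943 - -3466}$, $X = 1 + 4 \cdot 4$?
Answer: $- \frac{2491866905}{121373} \approx -20531.0$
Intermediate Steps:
$X = 17$ ($X = 1 + 16 = 17$)
$a = - \frac{50847855}{2477}$ ($a = -9 - \left(20519 + \frac{1}{-5943 - -3466}\right) = -9 - \left(20519 + \frac{1}{-5943 + 3466}\right) = -9 - \frac{50825562}{2477} = - \frac{50847855}{2477} \approx -20528.0$)
$W{\left(x,B \right)} = 3 - 17 x^{2}$
$a - W{\left(\frac{1}{116 - 123},J{\left(-9 \right)} \right)} = - \frac{50847855}{2477} - \left(3 - 17 \left(\frac{1}{116 - 123}\right)^{2}\right) = - \frac{50847855}{2477} - \left(3 - 17 \left(\frac{1}{-7}\right)^{2}\right) = - \frac{50847855}{2477} - \left(3 - 17 \left(- \frac{1}{7}\right)^{2}\right) = - \frac{50847855}{2477} - \left(3 - \frac{17}{49}\right) = - \frac{50847855}{2477} - \frac{130}{49} = - \frac{2491866905}{121373}$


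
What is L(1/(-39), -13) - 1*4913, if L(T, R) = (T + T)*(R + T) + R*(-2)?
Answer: -7432111/1521 ≈ -4886.3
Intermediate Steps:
L(T, R) = -2*R + 2*T*(R + T) (L(T, R) = (2*T)*(R + T) - 2*R = 2*T*(R + T) - 2*R = -2*R + 2*T*(R + T))
L(1/(-39), -13) - 1*4913 = (-2*(-13) + 2*(1/(-39))² + 2*(-13)/(-39)) - 1*4913 = (26 + 2*(-1/39)² + 2*(-13)*(-1/39)) - 4913 = (26 + 2*(1/1521) + ⅔) - 4913 = (26 + 2/1521 + ⅔) - 4913 = 40562/1521 - 4913 = -7432111/1521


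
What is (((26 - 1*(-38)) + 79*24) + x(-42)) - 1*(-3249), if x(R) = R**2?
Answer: 6973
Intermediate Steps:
(((26 - 1*(-38)) + 79*24) + x(-42)) - 1*(-3249) = (((26 - 1*(-38)) + 79*24) + (-42)**2) - 1*(-3249) = (((26 + 38) + 1896) + 1764) + 3249 = ((64 + 1896) + 1764) + 3249 = (1960 + 1764) + 3249 = 3724 + 3249 = 6973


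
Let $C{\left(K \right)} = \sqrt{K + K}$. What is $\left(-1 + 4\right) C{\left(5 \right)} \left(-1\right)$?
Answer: $- 3 \sqrt{10} \approx -9.4868$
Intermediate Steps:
$C{\left(K \right)} = \sqrt{2} \sqrt{K}$ ($C{\left(K \right)} = \sqrt{2 K} = \sqrt{2} \sqrt{K}$)
$\left(-1 + 4\right) C{\left(5 \right)} \left(-1\right) = \left(-1 + 4\right) \sqrt{2} \sqrt{5} \left(-1\right) = 3 \sqrt{10} \left(-1\right) = - 3 \sqrt{10}$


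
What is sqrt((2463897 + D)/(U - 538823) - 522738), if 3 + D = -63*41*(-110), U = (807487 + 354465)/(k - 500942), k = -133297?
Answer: 3*I*sqrt(6783391634283460048708024778)/341743722649 ≈ 723.01*I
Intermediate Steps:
U = -1161952/634239 (U = (807487 + 354465)/(-133297 - 500942) = 1161952/(-634239) = 1161952*(-1/634239) = -1161952/634239 ≈ -1.8320)
D = 284127 (D = -3 - 63*41*(-110) = -3 - 2583*(-110) = -3 + 284130 = 284127)
sqrt((2463897 + D)/(U - 538823) - 522738) = sqrt((2463897 + 284127)/(-1161952/634239 - 538823) - 522738) = sqrt(2748024/(-341743722649/634239) - 522738) = sqrt(2748024*(-634239/341743722649) - 522738) = sqrt(-1742903993736/341743722649 - 522738) = sqrt(-178644172994086698/341743722649) = 3*I*sqrt(6783391634283460048708024778)/341743722649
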